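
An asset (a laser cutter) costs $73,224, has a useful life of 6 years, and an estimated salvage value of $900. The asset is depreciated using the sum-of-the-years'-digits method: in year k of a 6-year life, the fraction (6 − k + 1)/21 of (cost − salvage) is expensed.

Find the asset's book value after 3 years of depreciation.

$21,564

Depreciable base = $73,224 − $900 = $72,324.
Sum of the years' digits = 6+5+4+3+2+1 = 21.
Year 1: $72,324 × 6/21 = $20,664. Book value $52,560.
Year 2: $72,324 × 5/21 = $17,220. Book value $35,340.
Year 3: $72,324 × 4/21 = $13,776. Book value $21,564.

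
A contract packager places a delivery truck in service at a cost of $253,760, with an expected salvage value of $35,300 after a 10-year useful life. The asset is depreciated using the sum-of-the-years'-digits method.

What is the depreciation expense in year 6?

Depreciable base = $253,760 − $35,300 = $218,460.
Sum of the years' digits = 10+9+8+7+6+5+4+3+2+1 = 55.
Year 1: $218,460 × 10/55 = $39,720. Book value $214,040.
Year 2: $218,460 × 9/55 = $35,748. Book value $178,292.
Year 3: $218,460 × 8/55 = $31,776. Book value $146,516.
Year 4: $218,460 × 7/55 = $27,804. Book value $118,712.
Year 5: $218,460 × 6/55 = $23,832. Book value $94,880.
Year 6: $218,460 × 5/55 = $19,860. Book value $75,020.

$19,860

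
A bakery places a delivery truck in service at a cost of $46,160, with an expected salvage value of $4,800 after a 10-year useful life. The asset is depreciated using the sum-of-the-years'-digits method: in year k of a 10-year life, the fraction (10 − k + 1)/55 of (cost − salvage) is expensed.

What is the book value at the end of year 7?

$9,312

Depreciable base = $46,160 − $4,800 = $41,360.
Sum of the years' digits = 10+9+8+7+6+5+4+3+2+1 = 55.
Year 1: $41,360 × 10/55 = $7,520. Book value $38,640.
Year 2: $41,360 × 9/55 = $6,768. Book value $31,872.
Year 3: $41,360 × 8/55 = $6,016. Book value $25,856.
Year 4: $41,360 × 7/55 = $5,264. Book value $20,592.
Year 5: $41,360 × 6/55 = $4,512. Book value $16,080.
Year 6: $41,360 × 5/55 = $3,760. Book value $12,320.
Year 7: $41,360 × 4/55 = $3,008. Book value $9,312.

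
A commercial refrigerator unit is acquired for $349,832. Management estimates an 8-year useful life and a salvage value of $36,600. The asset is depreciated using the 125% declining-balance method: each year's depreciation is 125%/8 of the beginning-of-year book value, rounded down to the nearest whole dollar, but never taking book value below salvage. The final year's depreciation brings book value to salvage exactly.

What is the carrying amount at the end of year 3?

Depreciable base = $349,832 − $36,600 = $313,232.
Year 1: ⌊$349,832 × 125%/8⌋ = $54,661. Book value $295,171.
Year 2: ⌊$295,171 × 125%/8⌋ = $46,120. Book value $249,051.
Year 3: ⌊$249,051 × 125%/8⌋ = $38,914. Book value $210,137.

$210,137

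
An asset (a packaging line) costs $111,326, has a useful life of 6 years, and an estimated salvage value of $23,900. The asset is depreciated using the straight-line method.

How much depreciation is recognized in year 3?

$14,571

Depreciable base = $111,326 − $23,900 = $87,426.
Annual expense = $87,426 / 6 = $14,571.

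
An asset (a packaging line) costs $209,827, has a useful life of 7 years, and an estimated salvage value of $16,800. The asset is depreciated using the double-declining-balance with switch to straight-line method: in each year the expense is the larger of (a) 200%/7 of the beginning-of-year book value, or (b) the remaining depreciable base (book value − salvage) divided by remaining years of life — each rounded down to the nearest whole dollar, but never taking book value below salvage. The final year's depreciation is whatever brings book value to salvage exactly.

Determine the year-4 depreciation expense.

$21,848

Depreciable base = $209,827 − $16,800 = $193,027.
Year 1: DB = ⌊$209,827 × 200%/7⌋ = $59,950; SL = ⌊$193,027/7⌋ = $27,575 → take DB $59,950. Book value $149,877.
Year 2: DB = ⌊$149,877 × 200%/7⌋ = $42,822; SL = ⌊$133,077/6⌋ = $22,179 → take DB $42,822. Book value $107,055.
Year 3: DB = ⌊$107,055 × 200%/7⌋ = $30,587; SL = ⌊$90,255/5⌋ = $18,051 → take DB $30,587. Book value $76,468.
Year 4: DB = ⌊$76,468 × 200%/7⌋ = $21,848; SL = ⌊$59,668/4⌋ = $14,917 → take DB $21,848. Book value $54,620.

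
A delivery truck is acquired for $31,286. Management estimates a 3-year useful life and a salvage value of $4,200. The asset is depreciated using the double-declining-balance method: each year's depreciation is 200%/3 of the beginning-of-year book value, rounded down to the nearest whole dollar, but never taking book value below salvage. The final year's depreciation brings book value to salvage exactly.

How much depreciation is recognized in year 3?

Depreciable base = $31,286 − $4,200 = $27,086.
Year 1: ⌊$31,286 × 200%/3⌋ = $20,857. Book value $10,429.
Year 2: ⌊$10,429 × 200%/3⌋ = $6,952, capped at $6,229. Book value $4,200.
Year 3 (final): $4,200 − $4,200 = $0. Book value $4,200.

$0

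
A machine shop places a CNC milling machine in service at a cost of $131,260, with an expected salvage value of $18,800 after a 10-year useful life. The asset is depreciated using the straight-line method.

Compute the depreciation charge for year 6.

$11,246

Depreciable base = $131,260 − $18,800 = $112,460.
Annual expense = $112,460 / 10 = $11,246.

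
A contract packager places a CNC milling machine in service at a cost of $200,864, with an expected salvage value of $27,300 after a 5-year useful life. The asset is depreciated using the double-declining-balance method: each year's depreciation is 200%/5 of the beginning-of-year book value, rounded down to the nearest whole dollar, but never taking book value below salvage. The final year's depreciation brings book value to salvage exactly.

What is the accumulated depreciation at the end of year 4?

$173,564

Depreciable base = $200,864 − $27,300 = $173,564.
Year 1: ⌊$200,864 × 200%/5⌋ = $80,345. Book value $120,519.
Year 2: ⌊$120,519 × 200%/5⌋ = $48,207. Book value $72,312.
Year 3: ⌊$72,312 × 200%/5⌋ = $28,924. Book value $43,388.
Year 4: ⌊$43,388 × 200%/5⌋ = $17,355, capped at $16,088. Book value $27,300.
Accumulated through year 4 = $200,864 − $27,300 = $173,564.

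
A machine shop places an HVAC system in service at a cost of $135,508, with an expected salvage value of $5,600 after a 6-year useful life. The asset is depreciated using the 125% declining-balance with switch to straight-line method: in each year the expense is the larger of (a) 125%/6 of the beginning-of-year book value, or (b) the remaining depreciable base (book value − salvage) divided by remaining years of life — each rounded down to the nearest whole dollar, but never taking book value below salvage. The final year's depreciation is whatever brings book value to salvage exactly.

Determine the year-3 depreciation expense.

Depreciable base = $135,508 − $5,600 = $129,908.
Year 1: DB = ⌊$135,508 × 125%/6⌋ = $28,230; SL = ⌊$129,908/6⌋ = $21,651 → take DB $28,230. Book value $107,278.
Year 2: DB = ⌊$107,278 × 125%/6⌋ = $22,349; SL = ⌊$101,678/5⌋ = $20,335 → take DB $22,349. Book value $84,929.
Year 3: DB = ⌊$84,929 × 125%/6⌋ = $17,693; SL = ⌊$79,329/4⌋ = $19,832 → take SL $19,832. Book value $65,097.

$19,832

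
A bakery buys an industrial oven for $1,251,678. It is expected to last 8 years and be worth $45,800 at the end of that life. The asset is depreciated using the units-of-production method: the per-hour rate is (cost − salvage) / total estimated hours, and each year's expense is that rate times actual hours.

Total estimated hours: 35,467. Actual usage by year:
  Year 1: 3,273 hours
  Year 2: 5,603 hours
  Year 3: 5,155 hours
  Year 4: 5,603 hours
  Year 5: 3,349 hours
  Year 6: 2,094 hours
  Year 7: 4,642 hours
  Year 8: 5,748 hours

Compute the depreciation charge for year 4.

$190,502

Depreciable base = $1,251,678 − $45,800 = $1,205,878.
Rate = $1,205,878 / 35,467 hours = $34 per hour.
Year 1: 3,273 × $34 = $111,282. Book value $1,140,396.
Year 2: 5,603 × $34 = $190,502. Book value $949,894.
Year 3: 5,155 × $34 = $175,270. Book value $774,624.
Year 4: 5,603 × $34 = $190,502. Book value $584,122.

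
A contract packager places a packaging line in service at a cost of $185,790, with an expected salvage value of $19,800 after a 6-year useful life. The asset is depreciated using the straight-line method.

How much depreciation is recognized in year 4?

$27,665

Depreciable base = $185,790 − $19,800 = $165,990.
Annual expense = $165,990 / 6 = $27,665.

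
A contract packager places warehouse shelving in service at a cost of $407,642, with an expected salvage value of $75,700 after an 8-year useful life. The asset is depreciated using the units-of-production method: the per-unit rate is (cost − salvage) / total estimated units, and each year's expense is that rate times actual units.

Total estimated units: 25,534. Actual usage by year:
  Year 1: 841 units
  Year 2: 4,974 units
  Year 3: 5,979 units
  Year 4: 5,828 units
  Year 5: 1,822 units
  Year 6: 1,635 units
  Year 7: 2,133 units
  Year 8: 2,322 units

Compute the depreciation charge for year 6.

Depreciable base = $407,642 − $75,700 = $331,942.
Rate = $331,942 / 25,534 units = $13 per unit.
Year 1: 841 × $13 = $10,933. Book value $396,709.
Year 2: 4,974 × $13 = $64,662. Book value $332,047.
Year 3: 5,979 × $13 = $77,727. Book value $254,320.
Year 4: 5,828 × $13 = $75,764. Book value $178,556.
Year 5: 1,822 × $13 = $23,686. Book value $154,870.
Year 6: 1,635 × $13 = $21,255. Book value $133,615.

$21,255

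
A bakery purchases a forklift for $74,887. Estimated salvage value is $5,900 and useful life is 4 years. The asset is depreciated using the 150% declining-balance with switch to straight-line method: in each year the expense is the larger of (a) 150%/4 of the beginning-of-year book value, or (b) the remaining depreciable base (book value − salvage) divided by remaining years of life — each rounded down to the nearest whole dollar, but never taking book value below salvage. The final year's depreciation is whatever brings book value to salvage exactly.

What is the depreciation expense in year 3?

$11,677

Depreciable base = $74,887 − $5,900 = $68,987.
Year 1: DB = ⌊$74,887 × 150%/4⌋ = $28,082; SL = ⌊$68,987/4⌋ = $17,246 → take DB $28,082. Book value $46,805.
Year 2: DB = ⌊$46,805 × 150%/4⌋ = $17,551; SL = ⌊$40,905/3⌋ = $13,635 → take DB $17,551. Book value $29,254.
Year 3: DB = ⌊$29,254 × 150%/4⌋ = $10,970; SL = ⌊$23,354/2⌋ = $11,677 → take SL $11,677. Book value $17,577.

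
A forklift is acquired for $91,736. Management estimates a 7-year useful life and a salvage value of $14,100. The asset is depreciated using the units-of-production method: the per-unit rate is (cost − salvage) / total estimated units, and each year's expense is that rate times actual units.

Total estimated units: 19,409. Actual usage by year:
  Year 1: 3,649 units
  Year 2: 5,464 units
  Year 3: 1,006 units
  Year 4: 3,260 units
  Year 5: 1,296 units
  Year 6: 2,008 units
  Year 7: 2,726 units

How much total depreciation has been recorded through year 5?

Depreciable base = $91,736 − $14,100 = $77,636.
Rate = $77,636 / 19,409 units = $4 per unit.
Year 1: 3,649 × $4 = $14,596. Book value $77,140.
Year 2: 5,464 × $4 = $21,856. Book value $55,284.
Year 3: 1,006 × $4 = $4,024. Book value $51,260.
Year 4: 3,260 × $4 = $13,040. Book value $38,220.
Year 5: 1,296 × $4 = $5,184. Book value $33,036.
Accumulated through year 5 = $91,736 − $33,036 = $58,700.

$58,700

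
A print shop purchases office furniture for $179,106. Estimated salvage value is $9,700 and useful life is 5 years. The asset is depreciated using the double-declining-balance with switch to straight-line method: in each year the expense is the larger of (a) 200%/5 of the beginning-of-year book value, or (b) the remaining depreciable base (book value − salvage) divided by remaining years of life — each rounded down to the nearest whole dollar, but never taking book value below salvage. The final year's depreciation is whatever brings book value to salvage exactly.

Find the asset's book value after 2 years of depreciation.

$64,479

Depreciable base = $179,106 − $9,700 = $169,406.
Year 1: DB = ⌊$179,106 × 200%/5⌋ = $71,642; SL = ⌊$169,406/5⌋ = $33,881 → take DB $71,642. Book value $107,464.
Year 2: DB = ⌊$107,464 × 200%/5⌋ = $42,985; SL = ⌊$97,764/4⌋ = $24,441 → take DB $42,985. Book value $64,479.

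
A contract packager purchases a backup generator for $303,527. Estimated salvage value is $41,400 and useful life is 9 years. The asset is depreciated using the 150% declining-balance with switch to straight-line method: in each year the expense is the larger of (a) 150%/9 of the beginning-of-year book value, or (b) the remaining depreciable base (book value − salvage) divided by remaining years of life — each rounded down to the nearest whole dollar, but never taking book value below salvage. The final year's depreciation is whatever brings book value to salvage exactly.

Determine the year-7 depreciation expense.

$20,084

Depreciable base = $303,527 − $41,400 = $262,127.
Year 1: DB = ⌊$303,527 × 150%/9⌋ = $50,587; SL = ⌊$262,127/9⌋ = $29,125 → take DB $50,587. Book value $252,940.
Year 2: DB = ⌊$252,940 × 150%/9⌋ = $42,156; SL = ⌊$211,540/8⌋ = $26,442 → take DB $42,156. Book value $210,784.
Year 3: DB = ⌊$210,784 × 150%/9⌋ = $35,130; SL = ⌊$169,384/7⌋ = $24,197 → take DB $35,130. Book value $175,654.
Year 4: DB = ⌊$175,654 × 150%/9⌋ = $29,275; SL = ⌊$134,254/6⌋ = $22,375 → take DB $29,275. Book value $146,379.
Year 5: DB = ⌊$146,379 × 150%/9⌋ = $24,396; SL = ⌊$104,979/5⌋ = $20,995 → take DB $24,396. Book value $121,983.
Year 6: DB = ⌊$121,983 × 150%/9⌋ = $20,330; SL = ⌊$80,583/4⌋ = $20,145 → take DB $20,330. Book value $101,653.
Year 7: DB = ⌊$101,653 × 150%/9⌋ = $16,942; SL = ⌊$60,253/3⌋ = $20,084 → take SL $20,084. Book value $81,569.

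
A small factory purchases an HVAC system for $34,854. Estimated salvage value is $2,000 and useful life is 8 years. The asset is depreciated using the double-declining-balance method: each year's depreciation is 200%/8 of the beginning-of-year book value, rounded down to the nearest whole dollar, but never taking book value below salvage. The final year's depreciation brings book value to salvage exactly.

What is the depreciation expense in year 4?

$3,676

Depreciable base = $34,854 − $2,000 = $32,854.
Year 1: ⌊$34,854 × 200%/8⌋ = $8,713. Book value $26,141.
Year 2: ⌊$26,141 × 200%/8⌋ = $6,535. Book value $19,606.
Year 3: ⌊$19,606 × 200%/8⌋ = $4,901. Book value $14,705.
Year 4: ⌊$14,705 × 200%/8⌋ = $3,676. Book value $11,029.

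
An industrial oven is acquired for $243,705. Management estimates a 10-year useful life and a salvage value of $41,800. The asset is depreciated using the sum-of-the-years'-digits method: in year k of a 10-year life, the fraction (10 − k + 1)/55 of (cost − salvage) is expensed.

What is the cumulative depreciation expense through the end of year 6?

$165,195

Depreciable base = $243,705 − $41,800 = $201,905.
Sum of the years' digits = 10+9+8+7+6+5+4+3+2+1 = 55.
Year 1: $201,905 × 10/55 = $36,710. Book value $206,995.
Year 2: $201,905 × 9/55 = $33,039. Book value $173,956.
Year 3: $201,905 × 8/55 = $29,368. Book value $144,588.
Year 4: $201,905 × 7/55 = $25,697. Book value $118,891.
Year 5: $201,905 × 6/55 = $22,026. Book value $96,865.
Year 6: $201,905 × 5/55 = $18,355. Book value $78,510.
Accumulated through year 6 = $243,705 − $78,510 = $165,195.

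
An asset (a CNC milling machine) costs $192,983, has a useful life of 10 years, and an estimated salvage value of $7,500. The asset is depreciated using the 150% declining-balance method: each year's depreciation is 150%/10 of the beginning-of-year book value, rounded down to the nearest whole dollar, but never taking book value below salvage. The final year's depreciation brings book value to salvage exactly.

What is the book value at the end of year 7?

$61,868

Depreciable base = $192,983 − $7,500 = $185,483.
Year 1: ⌊$192,983 × 150%/10⌋ = $28,947. Book value $164,036.
Year 2: ⌊$164,036 × 150%/10⌋ = $24,605. Book value $139,431.
Year 3: ⌊$139,431 × 150%/10⌋ = $20,914. Book value $118,517.
Year 4: ⌊$118,517 × 150%/10⌋ = $17,777. Book value $100,740.
Year 5: ⌊$100,740 × 150%/10⌋ = $15,111. Book value $85,629.
Year 6: ⌊$85,629 × 150%/10⌋ = $12,844. Book value $72,785.
Year 7: ⌊$72,785 × 150%/10⌋ = $10,917. Book value $61,868.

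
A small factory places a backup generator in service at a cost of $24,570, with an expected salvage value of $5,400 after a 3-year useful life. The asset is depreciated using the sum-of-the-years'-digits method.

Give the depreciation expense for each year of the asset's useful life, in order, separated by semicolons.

Depreciable base = $24,570 − $5,400 = $19,170.
Sum of the years' digits = 3+2+1 = 6.
Year 1: $19,170 × 3/6 = $9,585. Book value $14,985.
Year 2: $19,170 × 2/6 = $6,390. Book value $8,595.
Year 3: $19,170 × 1/6 = $3,195. Book value $5,400.

$9,585; $6,390; $3,195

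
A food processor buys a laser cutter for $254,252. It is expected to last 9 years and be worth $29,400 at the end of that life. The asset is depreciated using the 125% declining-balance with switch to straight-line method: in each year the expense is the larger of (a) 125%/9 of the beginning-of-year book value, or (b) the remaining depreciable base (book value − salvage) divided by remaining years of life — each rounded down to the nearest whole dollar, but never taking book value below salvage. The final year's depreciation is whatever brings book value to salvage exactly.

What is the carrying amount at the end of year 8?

Depreciable base = $254,252 − $29,400 = $224,852.
Year 1: DB = ⌊$254,252 × 125%/9⌋ = $35,312; SL = ⌊$224,852/9⌋ = $24,983 → take DB $35,312. Book value $218,940.
Year 2: DB = ⌊$218,940 × 125%/9⌋ = $30,408; SL = ⌊$189,540/8⌋ = $23,692 → take DB $30,408. Book value $188,532.
Year 3: DB = ⌊$188,532 × 125%/9⌋ = $26,185; SL = ⌊$159,132/7⌋ = $22,733 → take DB $26,185. Book value $162,347.
Year 4: DB = ⌊$162,347 × 125%/9⌋ = $22,548; SL = ⌊$132,947/6⌋ = $22,157 → take DB $22,548. Book value $139,799.
Year 5: DB = ⌊$139,799 × 125%/9⌋ = $19,416; SL = ⌊$110,399/5⌋ = $22,079 → take SL $22,079. Book value $117,720.
Year 6: DB = ⌊$117,720 × 125%/9⌋ = $16,350; SL = ⌊$88,320/4⌋ = $22,080 → take SL $22,080. Book value $95,640.
Year 7: DB = ⌊$95,640 × 125%/9⌋ = $13,283; SL = ⌊$66,240/3⌋ = $22,080 → take SL $22,080. Book value $73,560.
Year 8: DB = ⌊$73,560 × 125%/9⌋ = $10,216; SL = ⌊$44,160/2⌋ = $22,080 → take SL $22,080. Book value $51,480.

$51,480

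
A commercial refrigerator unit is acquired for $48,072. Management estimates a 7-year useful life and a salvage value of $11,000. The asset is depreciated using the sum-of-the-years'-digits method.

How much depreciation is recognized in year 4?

$5,296

Depreciable base = $48,072 − $11,000 = $37,072.
Sum of the years' digits = 7+6+5+4+3+2+1 = 28.
Year 1: $37,072 × 7/28 = $9,268. Book value $38,804.
Year 2: $37,072 × 6/28 = $7,944. Book value $30,860.
Year 3: $37,072 × 5/28 = $6,620. Book value $24,240.
Year 4: $37,072 × 4/28 = $5,296. Book value $18,944.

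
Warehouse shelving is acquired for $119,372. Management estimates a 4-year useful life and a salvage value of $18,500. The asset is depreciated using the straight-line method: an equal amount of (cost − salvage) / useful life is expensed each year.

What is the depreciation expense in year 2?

Depreciable base = $119,372 − $18,500 = $100,872.
Annual expense = $100,872 / 4 = $25,218.

$25,218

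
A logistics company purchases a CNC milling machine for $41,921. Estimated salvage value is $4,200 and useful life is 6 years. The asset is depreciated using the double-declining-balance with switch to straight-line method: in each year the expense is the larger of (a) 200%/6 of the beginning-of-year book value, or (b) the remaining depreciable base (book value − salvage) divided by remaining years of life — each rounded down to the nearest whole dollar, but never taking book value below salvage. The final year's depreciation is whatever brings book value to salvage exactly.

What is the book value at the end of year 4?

$8,282

Depreciable base = $41,921 − $4,200 = $37,721.
Year 1: DB = ⌊$41,921 × 200%/6⌋ = $13,973; SL = ⌊$37,721/6⌋ = $6,286 → take DB $13,973. Book value $27,948.
Year 2: DB = ⌊$27,948 × 200%/6⌋ = $9,316; SL = ⌊$23,748/5⌋ = $4,749 → take DB $9,316. Book value $18,632.
Year 3: DB = ⌊$18,632 × 200%/6⌋ = $6,210; SL = ⌊$14,432/4⌋ = $3,608 → take DB $6,210. Book value $12,422.
Year 4: DB = ⌊$12,422 × 200%/6⌋ = $4,140; SL = ⌊$8,222/3⌋ = $2,740 → take DB $4,140. Book value $8,282.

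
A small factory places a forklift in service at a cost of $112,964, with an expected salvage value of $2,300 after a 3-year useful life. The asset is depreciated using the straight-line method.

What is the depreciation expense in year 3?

$36,888

Depreciable base = $112,964 − $2,300 = $110,664.
Annual expense = $110,664 / 3 = $36,888.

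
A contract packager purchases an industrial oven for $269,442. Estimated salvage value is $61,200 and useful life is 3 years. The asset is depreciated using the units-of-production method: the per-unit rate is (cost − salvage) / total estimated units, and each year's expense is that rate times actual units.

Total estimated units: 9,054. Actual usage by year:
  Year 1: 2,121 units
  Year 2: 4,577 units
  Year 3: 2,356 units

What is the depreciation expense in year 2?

Depreciable base = $269,442 − $61,200 = $208,242.
Rate = $208,242 / 9,054 units = $23 per unit.
Year 1: 2,121 × $23 = $48,783. Book value $220,659.
Year 2: 4,577 × $23 = $105,271. Book value $115,388.

$105,271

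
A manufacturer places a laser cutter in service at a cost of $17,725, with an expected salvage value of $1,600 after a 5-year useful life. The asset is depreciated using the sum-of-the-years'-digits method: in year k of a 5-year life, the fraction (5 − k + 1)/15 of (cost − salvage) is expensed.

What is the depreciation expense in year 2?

$4,300

Depreciable base = $17,725 − $1,600 = $16,125.
Sum of the years' digits = 5+4+3+2+1 = 15.
Year 1: $16,125 × 5/15 = $5,375. Book value $12,350.
Year 2: $16,125 × 4/15 = $4,300. Book value $8,050.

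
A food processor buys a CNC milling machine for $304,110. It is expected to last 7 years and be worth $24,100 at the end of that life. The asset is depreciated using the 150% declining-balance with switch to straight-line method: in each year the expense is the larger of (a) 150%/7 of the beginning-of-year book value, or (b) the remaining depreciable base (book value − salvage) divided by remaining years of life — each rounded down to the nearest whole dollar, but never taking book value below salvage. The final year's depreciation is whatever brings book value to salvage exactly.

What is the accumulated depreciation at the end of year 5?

$218,808

Depreciable base = $304,110 − $24,100 = $280,010.
Year 1: DB = ⌊$304,110 × 150%/7⌋ = $65,166; SL = ⌊$280,010/7⌋ = $40,001 → take DB $65,166. Book value $238,944.
Year 2: DB = ⌊$238,944 × 150%/7⌋ = $51,202; SL = ⌊$214,844/6⌋ = $35,807 → take DB $51,202. Book value $187,742.
Year 3: DB = ⌊$187,742 × 150%/7⌋ = $40,230; SL = ⌊$163,642/5⌋ = $32,728 → take DB $40,230. Book value $147,512.
Year 4: DB = ⌊$147,512 × 150%/7⌋ = $31,609; SL = ⌊$123,412/4⌋ = $30,853 → take DB $31,609. Book value $115,903.
Year 5: DB = ⌊$115,903 × 150%/7⌋ = $24,836; SL = ⌊$91,803/3⌋ = $30,601 → take SL $30,601. Book value $85,302.
Accumulated through year 5 = $304,110 − $85,302 = $218,808.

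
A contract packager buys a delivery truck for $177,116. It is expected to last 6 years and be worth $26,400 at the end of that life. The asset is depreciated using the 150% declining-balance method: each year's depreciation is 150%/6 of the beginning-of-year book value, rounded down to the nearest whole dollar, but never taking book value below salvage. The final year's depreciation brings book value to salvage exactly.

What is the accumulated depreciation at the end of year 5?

$135,085

Depreciable base = $177,116 − $26,400 = $150,716.
Year 1: ⌊$177,116 × 150%/6⌋ = $44,279. Book value $132,837.
Year 2: ⌊$132,837 × 150%/6⌋ = $33,209. Book value $99,628.
Year 3: ⌊$99,628 × 150%/6⌋ = $24,907. Book value $74,721.
Year 4: ⌊$74,721 × 150%/6⌋ = $18,680. Book value $56,041.
Year 5: ⌊$56,041 × 150%/6⌋ = $14,010. Book value $42,031.
Accumulated through year 5 = $177,116 − $42,031 = $135,085.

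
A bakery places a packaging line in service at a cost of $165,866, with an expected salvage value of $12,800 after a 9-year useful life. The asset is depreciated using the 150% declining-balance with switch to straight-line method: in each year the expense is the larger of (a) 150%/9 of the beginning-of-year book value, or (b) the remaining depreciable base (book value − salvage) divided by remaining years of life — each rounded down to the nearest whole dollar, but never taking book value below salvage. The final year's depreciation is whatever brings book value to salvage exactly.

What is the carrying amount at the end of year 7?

$39,676

Depreciable base = $165,866 − $12,800 = $153,066.
Year 1: DB = ⌊$165,866 × 150%/9⌋ = $27,644; SL = ⌊$153,066/9⌋ = $17,007 → take DB $27,644. Book value $138,222.
Year 2: DB = ⌊$138,222 × 150%/9⌋ = $23,037; SL = ⌊$125,422/8⌋ = $15,677 → take DB $23,037. Book value $115,185.
Year 3: DB = ⌊$115,185 × 150%/9⌋ = $19,197; SL = ⌊$102,385/7⌋ = $14,626 → take DB $19,197. Book value $95,988.
Year 4: DB = ⌊$95,988 × 150%/9⌋ = $15,998; SL = ⌊$83,188/6⌋ = $13,864 → take DB $15,998. Book value $79,990.
Year 5: DB = ⌊$79,990 × 150%/9⌋ = $13,331; SL = ⌊$67,190/5⌋ = $13,438 → take SL $13,438. Book value $66,552.
Year 6: DB = ⌊$66,552 × 150%/9⌋ = $11,092; SL = ⌊$53,752/4⌋ = $13,438 → take SL $13,438. Book value $53,114.
Year 7: DB = ⌊$53,114 × 150%/9⌋ = $8,852; SL = ⌊$40,314/3⌋ = $13,438 → take SL $13,438. Book value $39,676.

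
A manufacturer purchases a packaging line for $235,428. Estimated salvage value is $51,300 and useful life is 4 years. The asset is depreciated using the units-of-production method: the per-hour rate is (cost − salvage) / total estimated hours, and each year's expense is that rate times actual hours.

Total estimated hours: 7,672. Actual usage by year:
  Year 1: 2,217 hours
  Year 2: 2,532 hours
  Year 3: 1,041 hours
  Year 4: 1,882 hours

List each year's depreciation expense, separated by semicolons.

$53,208; $60,768; $24,984; $45,168

Depreciable base = $235,428 − $51,300 = $184,128.
Rate = $184,128 / 7,672 hours = $24 per hour.
Year 1: 2,217 × $24 = $53,208. Book value $182,220.
Year 2: 2,532 × $24 = $60,768. Book value $121,452.
Year 3: 1,041 × $24 = $24,984. Book value $96,468.
Year 4: 1,882 × $24 = $45,168. Book value $51,300.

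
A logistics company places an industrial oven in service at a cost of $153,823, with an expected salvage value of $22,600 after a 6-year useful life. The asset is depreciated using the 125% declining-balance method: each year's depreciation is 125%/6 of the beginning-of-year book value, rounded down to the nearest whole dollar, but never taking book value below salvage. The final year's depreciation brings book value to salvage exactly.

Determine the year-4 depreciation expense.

$15,900

Depreciable base = $153,823 − $22,600 = $131,223.
Year 1: ⌊$153,823 × 125%/6⌋ = $32,046. Book value $121,777.
Year 2: ⌊$121,777 × 125%/6⌋ = $25,370. Book value $96,407.
Year 3: ⌊$96,407 × 125%/6⌋ = $20,084. Book value $76,323.
Year 4: ⌊$76,323 × 125%/6⌋ = $15,900. Book value $60,423.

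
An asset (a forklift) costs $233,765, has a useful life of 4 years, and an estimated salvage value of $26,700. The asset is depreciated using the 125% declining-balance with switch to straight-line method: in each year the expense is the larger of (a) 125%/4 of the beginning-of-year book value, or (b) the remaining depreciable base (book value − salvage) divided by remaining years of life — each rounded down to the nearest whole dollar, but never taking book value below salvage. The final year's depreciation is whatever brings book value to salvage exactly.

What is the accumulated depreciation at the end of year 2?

$123,274

Depreciable base = $233,765 − $26,700 = $207,065.
Year 1: DB = ⌊$233,765 × 125%/4⌋ = $73,051; SL = ⌊$207,065/4⌋ = $51,766 → take DB $73,051. Book value $160,714.
Year 2: DB = ⌊$160,714 × 125%/4⌋ = $50,223; SL = ⌊$134,014/3⌋ = $44,671 → take DB $50,223. Book value $110,491.
Accumulated through year 2 = $233,765 − $110,491 = $123,274.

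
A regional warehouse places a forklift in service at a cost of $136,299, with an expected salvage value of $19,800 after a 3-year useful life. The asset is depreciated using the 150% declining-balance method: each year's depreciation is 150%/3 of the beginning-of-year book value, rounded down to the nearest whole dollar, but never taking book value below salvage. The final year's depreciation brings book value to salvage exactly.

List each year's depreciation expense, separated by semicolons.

$68,149; $34,075; $14,275

Depreciable base = $136,299 − $19,800 = $116,499.
Year 1: ⌊$136,299 × 150%/3⌋ = $68,149. Book value $68,150.
Year 2: ⌊$68,150 × 150%/3⌋ = $34,075. Book value $34,075.
Year 3 (final): $34,075 − $19,800 = $14,275. Book value $19,800.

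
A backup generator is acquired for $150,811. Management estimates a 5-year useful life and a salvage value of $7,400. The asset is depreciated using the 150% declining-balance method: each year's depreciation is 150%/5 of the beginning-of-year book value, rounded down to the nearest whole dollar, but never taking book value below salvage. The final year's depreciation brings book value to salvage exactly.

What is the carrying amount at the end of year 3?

Depreciable base = $150,811 − $7,400 = $143,411.
Year 1: ⌊$150,811 × 150%/5⌋ = $45,243. Book value $105,568.
Year 2: ⌊$105,568 × 150%/5⌋ = $31,670. Book value $73,898.
Year 3: ⌊$73,898 × 150%/5⌋ = $22,169. Book value $51,729.

$51,729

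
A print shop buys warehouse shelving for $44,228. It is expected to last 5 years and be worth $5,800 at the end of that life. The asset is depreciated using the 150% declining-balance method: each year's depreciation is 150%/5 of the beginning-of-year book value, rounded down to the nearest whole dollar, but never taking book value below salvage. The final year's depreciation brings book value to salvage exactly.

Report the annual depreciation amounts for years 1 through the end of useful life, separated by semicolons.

$13,268; $9,288; $6,501; $4,551; $4,820

Depreciable base = $44,228 − $5,800 = $38,428.
Year 1: ⌊$44,228 × 150%/5⌋ = $13,268. Book value $30,960.
Year 2: ⌊$30,960 × 150%/5⌋ = $9,288. Book value $21,672.
Year 3: ⌊$21,672 × 150%/5⌋ = $6,501. Book value $15,171.
Year 4: ⌊$15,171 × 150%/5⌋ = $4,551. Book value $10,620.
Year 5 (final): $10,620 − $5,800 = $4,820. Book value $5,800.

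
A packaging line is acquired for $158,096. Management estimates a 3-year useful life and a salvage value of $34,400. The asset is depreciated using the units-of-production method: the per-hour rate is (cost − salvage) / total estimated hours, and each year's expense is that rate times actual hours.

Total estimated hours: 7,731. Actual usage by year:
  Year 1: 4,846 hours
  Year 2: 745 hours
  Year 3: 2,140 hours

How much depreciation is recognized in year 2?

Depreciable base = $158,096 − $34,400 = $123,696.
Rate = $123,696 / 7,731 hours = $16 per hour.
Year 1: 4,846 × $16 = $77,536. Book value $80,560.
Year 2: 745 × $16 = $11,920. Book value $68,640.

$11,920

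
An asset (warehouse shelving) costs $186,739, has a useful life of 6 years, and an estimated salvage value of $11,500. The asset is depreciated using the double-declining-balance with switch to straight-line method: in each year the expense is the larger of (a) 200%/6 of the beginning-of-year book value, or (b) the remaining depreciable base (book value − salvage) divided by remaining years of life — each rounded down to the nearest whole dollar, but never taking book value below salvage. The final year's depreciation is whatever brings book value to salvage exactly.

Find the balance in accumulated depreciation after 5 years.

Depreciable base = $186,739 − $11,500 = $175,239.
Year 1: DB = ⌊$186,739 × 200%/6⌋ = $62,246; SL = ⌊$175,239/6⌋ = $29,206 → take DB $62,246. Book value $124,493.
Year 2: DB = ⌊$124,493 × 200%/6⌋ = $41,497; SL = ⌊$112,993/5⌋ = $22,598 → take DB $41,497. Book value $82,996.
Year 3: DB = ⌊$82,996 × 200%/6⌋ = $27,665; SL = ⌊$71,496/4⌋ = $17,874 → take DB $27,665. Book value $55,331.
Year 4: DB = ⌊$55,331 × 200%/6⌋ = $18,443; SL = ⌊$43,831/3⌋ = $14,610 → take DB $18,443. Book value $36,888.
Year 5: DB = ⌊$36,888 × 200%/6⌋ = $12,296; SL = ⌊$25,388/2⌋ = $12,694 → take SL $12,694. Book value $24,194.
Accumulated through year 5 = $186,739 − $24,194 = $162,545.

$162,545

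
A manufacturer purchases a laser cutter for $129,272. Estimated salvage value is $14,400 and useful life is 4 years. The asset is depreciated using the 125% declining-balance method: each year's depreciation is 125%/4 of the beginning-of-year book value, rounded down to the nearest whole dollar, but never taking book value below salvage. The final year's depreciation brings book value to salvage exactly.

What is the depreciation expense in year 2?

$27,773

Depreciable base = $129,272 − $14,400 = $114,872.
Year 1: ⌊$129,272 × 125%/4⌋ = $40,397. Book value $88,875.
Year 2: ⌊$88,875 × 125%/4⌋ = $27,773. Book value $61,102.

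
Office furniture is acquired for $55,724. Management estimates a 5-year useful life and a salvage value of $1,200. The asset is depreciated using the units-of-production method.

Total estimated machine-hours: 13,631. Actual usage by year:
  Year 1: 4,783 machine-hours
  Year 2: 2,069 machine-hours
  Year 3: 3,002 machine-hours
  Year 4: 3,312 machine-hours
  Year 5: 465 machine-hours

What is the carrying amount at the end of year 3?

Depreciable base = $55,724 − $1,200 = $54,524.
Rate = $54,524 / 13,631 machine-hours = $4 per machine-hour.
Year 1: 4,783 × $4 = $19,132. Book value $36,592.
Year 2: 2,069 × $4 = $8,276. Book value $28,316.
Year 3: 3,002 × $4 = $12,008. Book value $16,308.

$16,308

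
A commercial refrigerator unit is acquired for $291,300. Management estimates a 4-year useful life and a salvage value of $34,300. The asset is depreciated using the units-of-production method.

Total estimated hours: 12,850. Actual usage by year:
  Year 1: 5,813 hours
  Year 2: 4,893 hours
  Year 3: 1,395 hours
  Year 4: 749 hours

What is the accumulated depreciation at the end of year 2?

$214,120

Depreciable base = $291,300 − $34,300 = $257,000.
Rate = $257,000 / 12,850 hours = $20 per hour.
Year 1: 5,813 × $20 = $116,260. Book value $175,040.
Year 2: 4,893 × $20 = $97,860. Book value $77,180.
Accumulated through year 2 = $291,300 − $77,180 = $214,120.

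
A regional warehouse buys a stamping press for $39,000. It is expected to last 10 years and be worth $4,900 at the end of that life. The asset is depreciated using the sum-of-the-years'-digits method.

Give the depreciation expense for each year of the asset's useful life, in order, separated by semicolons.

$6,200; $5,580; $4,960; $4,340; $3,720; $3,100; $2,480; $1,860; $1,240; $620

Depreciable base = $39,000 − $4,900 = $34,100.
Sum of the years' digits = 10+9+8+7+6+5+4+3+2+1 = 55.
Year 1: $34,100 × 10/55 = $6,200. Book value $32,800.
Year 2: $34,100 × 9/55 = $5,580. Book value $27,220.
Year 3: $34,100 × 8/55 = $4,960. Book value $22,260.
Year 4: $34,100 × 7/55 = $4,340. Book value $17,920.
Year 5: $34,100 × 6/55 = $3,720. Book value $14,200.
Year 6: $34,100 × 5/55 = $3,100. Book value $11,100.
Year 7: $34,100 × 4/55 = $2,480. Book value $8,620.
Year 8: $34,100 × 3/55 = $1,860. Book value $6,760.
Year 9: $34,100 × 2/55 = $1,240. Book value $5,520.
Year 10: $34,100 × 1/55 = $620. Book value $4,900.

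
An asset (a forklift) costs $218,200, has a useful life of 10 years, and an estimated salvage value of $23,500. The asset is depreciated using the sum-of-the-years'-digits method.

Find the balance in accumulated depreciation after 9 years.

Depreciable base = $218,200 − $23,500 = $194,700.
Sum of the years' digits = 10+9+8+7+6+5+4+3+2+1 = 55.
Year 1: $194,700 × 10/55 = $35,400. Book value $182,800.
Year 2: $194,700 × 9/55 = $31,860. Book value $150,940.
Year 3: $194,700 × 8/55 = $28,320. Book value $122,620.
Year 4: $194,700 × 7/55 = $24,780. Book value $97,840.
Year 5: $194,700 × 6/55 = $21,240. Book value $76,600.
Year 6: $194,700 × 5/55 = $17,700. Book value $58,900.
Year 7: $194,700 × 4/55 = $14,160. Book value $44,740.
Year 8: $194,700 × 3/55 = $10,620. Book value $34,120.
Year 9: $194,700 × 2/55 = $7,080. Book value $27,040.
Accumulated through year 9 = $218,200 − $27,040 = $191,160.

$191,160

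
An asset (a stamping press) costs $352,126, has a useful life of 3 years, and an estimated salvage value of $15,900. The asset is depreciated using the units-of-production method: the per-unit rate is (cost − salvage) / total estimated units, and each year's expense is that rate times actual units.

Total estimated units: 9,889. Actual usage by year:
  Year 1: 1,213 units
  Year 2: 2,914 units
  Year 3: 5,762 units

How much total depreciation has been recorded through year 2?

Depreciable base = $352,126 − $15,900 = $336,226.
Rate = $336,226 / 9,889 units = $34 per unit.
Year 1: 1,213 × $34 = $41,242. Book value $310,884.
Year 2: 2,914 × $34 = $99,076. Book value $211,808.
Accumulated through year 2 = $352,126 − $211,808 = $140,318.

$140,318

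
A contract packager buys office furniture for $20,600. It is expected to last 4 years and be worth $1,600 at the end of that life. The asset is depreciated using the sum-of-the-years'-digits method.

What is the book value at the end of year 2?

$7,300

Depreciable base = $20,600 − $1,600 = $19,000.
Sum of the years' digits = 4+3+2+1 = 10.
Year 1: $19,000 × 4/10 = $7,600. Book value $13,000.
Year 2: $19,000 × 3/10 = $5,700. Book value $7,300.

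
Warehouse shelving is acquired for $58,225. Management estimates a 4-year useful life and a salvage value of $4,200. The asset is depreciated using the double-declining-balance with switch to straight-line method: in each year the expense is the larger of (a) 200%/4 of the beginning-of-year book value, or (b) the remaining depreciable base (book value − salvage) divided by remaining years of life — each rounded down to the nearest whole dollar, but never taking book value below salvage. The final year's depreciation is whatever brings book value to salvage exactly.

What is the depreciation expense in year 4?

Depreciable base = $58,225 − $4,200 = $54,025.
Year 1: DB = ⌊$58,225 × 200%/4⌋ = $29,112; SL = ⌊$54,025/4⌋ = $13,506 → take DB $29,112. Book value $29,113.
Year 2: DB = ⌊$29,113 × 200%/4⌋ = $14,556; SL = ⌊$24,913/3⌋ = $8,304 → take DB $14,556. Book value $14,557.
Year 3: DB = ⌊$14,557 × 200%/4⌋ = $7,278; SL = ⌊$10,357/2⌋ = $5,178 → take DB $7,278. Book value $7,279.
Year 4 (final): $7,279 − $4,200 = $3,079. Book value $4,200.

$3,079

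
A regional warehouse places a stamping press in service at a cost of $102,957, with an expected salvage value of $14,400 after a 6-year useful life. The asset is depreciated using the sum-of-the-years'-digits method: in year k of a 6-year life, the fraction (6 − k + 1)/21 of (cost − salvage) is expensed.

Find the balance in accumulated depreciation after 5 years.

$84,340

Depreciable base = $102,957 − $14,400 = $88,557.
Sum of the years' digits = 6+5+4+3+2+1 = 21.
Year 1: $88,557 × 6/21 = $25,302. Book value $77,655.
Year 2: $88,557 × 5/21 = $21,085. Book value $56,570.
Year 3: $88,557 × 4/21 = $16,868. Book value $39,702.
Year 4: $88,557 × 3/21 = $12,651. Book value $27,051.
Year 5: $88,557 × 2/21 = $8,434. Book value $18,617.
Accumulated through year 5 = $102,957 − $18,617 = $84,340.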